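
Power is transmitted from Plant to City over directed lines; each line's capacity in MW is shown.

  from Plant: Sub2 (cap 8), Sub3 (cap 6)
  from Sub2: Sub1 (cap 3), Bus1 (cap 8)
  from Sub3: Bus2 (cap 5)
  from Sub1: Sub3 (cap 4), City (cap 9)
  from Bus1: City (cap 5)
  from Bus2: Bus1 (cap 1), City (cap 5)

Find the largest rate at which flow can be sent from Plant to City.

13

Augment Plant→Sub2→Sub1→City: bottleneck 3, flow now 3.
Augment Plant→Sub2→Bus1→City: bottleneck 5, flow now 8.
Augment Plant→Sub3→Bus2→City: bottleneck 5, flow now 13.
No augmenting path remains; maximum flow = 13.
In the residual graph, reachable from Plant: {Plant, Sub3}.
Min-cut edges: Plant→Sub2 (8), Sub3→Bus2 (5); capacity 8 + 5 = 13.
This cut is saturated, so no flow can exceed 13.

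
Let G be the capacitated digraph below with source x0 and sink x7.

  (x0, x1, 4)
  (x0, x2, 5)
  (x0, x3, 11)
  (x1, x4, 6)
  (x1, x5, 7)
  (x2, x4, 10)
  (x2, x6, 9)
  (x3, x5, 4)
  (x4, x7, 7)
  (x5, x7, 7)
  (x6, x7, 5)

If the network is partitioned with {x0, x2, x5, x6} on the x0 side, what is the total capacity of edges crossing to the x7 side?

37

Edges leaving {x0, x2, x5, x6}: x0→x1 (4), x0→x3 (11), x2→x4 (10), x5→x7 (7), x6→x7 (5).
Cut capacity = 4 + 11 + 10 + 7 + 5 = 37.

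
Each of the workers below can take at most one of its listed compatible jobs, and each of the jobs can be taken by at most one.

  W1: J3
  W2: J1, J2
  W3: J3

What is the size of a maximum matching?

2

Unit-capacity flow: source→left, listed edges, right→sink; max matching = max flow.
Augmenting path W1→J3 (+1); matched 1.
Augmenting path W2→J1 (+1); matched 2.
No augmenting path remains; maximum matching = 2.
König certificate: {W2, J3} is a vertex cover of size 2 (every listed pair touches it), so no matching can be larger.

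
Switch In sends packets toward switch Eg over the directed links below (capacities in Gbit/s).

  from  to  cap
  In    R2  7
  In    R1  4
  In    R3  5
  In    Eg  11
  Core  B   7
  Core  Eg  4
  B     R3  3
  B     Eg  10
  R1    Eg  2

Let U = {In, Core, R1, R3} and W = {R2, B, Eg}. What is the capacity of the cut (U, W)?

Edges leaving {In, Core, R1, R3}: In→R2 (7), In→Eg (11), Core→B (7), Core→Eg (4), R1→Eg (2).
Cut capacity = 7 + 11 + 7 + 4 + 2 = 31.

31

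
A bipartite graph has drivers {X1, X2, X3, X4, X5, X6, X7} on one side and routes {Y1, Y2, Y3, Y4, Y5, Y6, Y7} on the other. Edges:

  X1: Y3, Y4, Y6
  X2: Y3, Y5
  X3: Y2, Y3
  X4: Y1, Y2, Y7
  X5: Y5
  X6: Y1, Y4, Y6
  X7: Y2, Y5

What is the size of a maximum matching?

6

Unit-capacity flow: source→left, listed edges, right→sink; max matching = max flow.
Augmenting path X1→Y3 (+1); matched 1.
Augmenting path X2→Y5 (+1); matched 2.
Augmenting path X3→Y2 (+1); matched 3.
Augmenting path X4→Y1 (+1); matched 4.
Augmenting path X6→Y4 (+1); matched 5.
Augmenting path X5→Y5→X2→Y3→X1→Y6 (+1); matched 6.
No augmenting path remains; maximum matching = 6.
König certificate: {X1, X4, X6, Y2, Y3, Y5} is a vertex cover of size 6 (every listed pair touches it), so no matching can be larger.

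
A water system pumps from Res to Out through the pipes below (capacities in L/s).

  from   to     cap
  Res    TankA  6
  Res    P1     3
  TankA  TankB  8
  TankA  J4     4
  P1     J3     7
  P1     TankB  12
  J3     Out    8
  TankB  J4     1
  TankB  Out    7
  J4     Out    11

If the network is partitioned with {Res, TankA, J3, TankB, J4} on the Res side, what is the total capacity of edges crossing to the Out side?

29

Edges leaving {Res, TankA, J3, TankB, J4}: Res→P1 (3), J3→Out (8), TankB→Out (7), J4→Out (11).
Cut capacity = 3 + 8 + 7 + 11 = 29.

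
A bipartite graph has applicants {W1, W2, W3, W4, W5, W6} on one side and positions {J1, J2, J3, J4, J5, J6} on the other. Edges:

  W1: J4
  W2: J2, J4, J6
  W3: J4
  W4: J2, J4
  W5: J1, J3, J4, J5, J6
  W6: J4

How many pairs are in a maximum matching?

Unit-capacity flow: source→left, listed edges, right→sink; max matching = max flow.
Augmenting path W1→J4 (+1); matched 1.
Augmenting path W2→J2 (+1); matched 2.
Augmenting path W5→J1 (+1); matched 3.
Augmenting path W4→J2→W2→J6 (+1); matched 4.
No augmenting path remains; maximum matching = 4.
König certificate: {W2, W4, W5, J4} is a vertex cover of size 4 (every listed pair touches it), so no matching can be larger.

4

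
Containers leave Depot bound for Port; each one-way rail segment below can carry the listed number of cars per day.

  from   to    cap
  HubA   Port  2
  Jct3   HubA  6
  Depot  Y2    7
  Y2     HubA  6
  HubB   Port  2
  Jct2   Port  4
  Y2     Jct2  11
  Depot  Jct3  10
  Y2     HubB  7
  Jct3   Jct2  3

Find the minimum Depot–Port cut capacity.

8

Augment Depot→Jct3→Jct2→Port: bottleneck 3, flow now 3.
Augment Depot→Jct3→HubA→Port: bottleneck 2, flow now 5.
Augment Depot→Y2→Jct2→Port: bottleneck 1, flow now 6.
Augment Depot→Y2→HubB→Port: bottleneck 2, flow now 8.
No augmenting path remains; maximum flow = 8.
By max-flow min-cut, the minimum cut capacity equals the max flow.
In the residual graph, reachable from Depot: {Depot, Jct3, Y2, Jct2, HubB, HubA}.
Min-cut edges: Jct2→Port (4), HubB→Port (2), HubA→Port (2); capacity 4 + 2 + 2 = 8.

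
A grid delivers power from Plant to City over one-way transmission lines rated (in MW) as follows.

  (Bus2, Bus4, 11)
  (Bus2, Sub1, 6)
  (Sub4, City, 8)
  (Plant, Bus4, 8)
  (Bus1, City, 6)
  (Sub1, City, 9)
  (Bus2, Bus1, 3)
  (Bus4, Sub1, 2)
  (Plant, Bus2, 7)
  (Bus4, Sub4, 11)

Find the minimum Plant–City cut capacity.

15

Augment Plant→Bus4→Sub1→City: bottleneck 2, flow now 2.
Augment Plant→Bus4→Sub4→City: bottleneck 6, flow now 8.
Augment Plant→Bus2→Sub1→City: bottleneck 6, flow now 14.
Augment Plant→Bus2→Bus1→City: bottleneck 1, flow now 15.
No augmenting path remains; maximum flow = 15.
By max-flow min-cut, the minimum cut capacity equals the max flow.
In the residual graph, reachable from Plant: {Plant}.
Min-cut edges: Plant→Bus4 (8), Plant→Bus2 (7); capacity 8 + 7 = 15.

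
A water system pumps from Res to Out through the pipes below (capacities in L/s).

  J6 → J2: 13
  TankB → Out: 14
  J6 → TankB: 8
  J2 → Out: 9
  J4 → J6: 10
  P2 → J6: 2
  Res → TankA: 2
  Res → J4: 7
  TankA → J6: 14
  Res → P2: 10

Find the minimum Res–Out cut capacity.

Augment Res→J4→J6→TankB→Out: bottleneck 7, flow now 7.
Augment Res→TankA→J6→TankB→Out: bottleneck 1, flow now 8.
Augment Res→TankA→J6→J2→Out: bottleneck 1, flow now 9.
Augment Res→P2→J6→J2→Out: bottleneck 2, flow now 11.
No augmenting path remains; maximum flow = 11.
By max-flow min-cut, the minimum cut capacity equals the max flow.
In the residual graph, reachable from Res: {Res, P2}.
Min-cut edges: Res→J4 (7), Res→TankA (2), P2→J6 (2); capacity 7 + 2 + 2 = 11.

11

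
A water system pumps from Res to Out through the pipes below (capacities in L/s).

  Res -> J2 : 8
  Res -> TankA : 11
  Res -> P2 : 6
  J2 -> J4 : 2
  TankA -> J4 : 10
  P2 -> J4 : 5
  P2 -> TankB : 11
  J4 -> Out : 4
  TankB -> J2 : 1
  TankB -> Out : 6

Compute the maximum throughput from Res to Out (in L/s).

Augment Res→J2→J4→Out: bottleneck 2, flow now 2.
Augment Res→TankA→J4→Out: bottleneck 2, flow now 4.
Augment Res→P2→TankB→Out: bottleneck 6, flow now 10.
No augmenting path remains; maximum flow = 10.
In the residual graph, reachable from Res: {Res, J2, TankA, J4}.
Min-cut edges: Res→P2 (6), J4→Out (4); capacity 6 + 4 = 10.
This cut is saturated, so no flow can exceed 10.

10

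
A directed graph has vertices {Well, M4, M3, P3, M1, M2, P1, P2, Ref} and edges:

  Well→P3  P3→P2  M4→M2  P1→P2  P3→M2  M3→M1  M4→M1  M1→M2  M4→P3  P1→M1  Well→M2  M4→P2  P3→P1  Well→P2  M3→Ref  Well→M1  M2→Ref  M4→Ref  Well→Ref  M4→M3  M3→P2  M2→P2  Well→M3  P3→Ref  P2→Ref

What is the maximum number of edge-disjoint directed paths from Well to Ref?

Assign every edge capacity 1; by Menger, the answer equals the max flow.
Path Well→Ref (+1); total 1.
Path Well→M3→Ref (+1); total 2.
Path Well→P3→Ref (+1); total 3.
Path Well→M2→Ref (+1); total 4.
Path Well→P2→Ref (+1); total 5.
No residual Well→Ref path; max flow = 5.
Certifying cut of size 5: {M2→Ref, P2→Ref, Well→M3, Well→P3, Well→Ref}.

5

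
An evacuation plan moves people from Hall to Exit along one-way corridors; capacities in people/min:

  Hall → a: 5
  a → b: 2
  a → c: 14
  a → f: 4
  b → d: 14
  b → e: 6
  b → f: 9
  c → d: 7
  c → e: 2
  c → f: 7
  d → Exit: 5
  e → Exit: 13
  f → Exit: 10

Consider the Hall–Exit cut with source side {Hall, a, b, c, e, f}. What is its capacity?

Edges leaving {Hall, a, b, c, e, f}: b→d (14), c→d (7), e→Exit (13), f→Exit (10).
Cut capacity = 14 + 7 + 13 + 10 = 44.

44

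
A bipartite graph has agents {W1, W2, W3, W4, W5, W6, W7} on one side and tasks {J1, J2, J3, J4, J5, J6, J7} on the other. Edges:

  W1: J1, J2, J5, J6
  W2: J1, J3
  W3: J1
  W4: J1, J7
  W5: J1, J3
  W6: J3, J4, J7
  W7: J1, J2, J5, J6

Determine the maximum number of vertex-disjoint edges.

Unit-capacity flow: source→left, listed edges, right→sink; max matching = max flow.
Augmenting path W1→J1 (+1); matched 1.
Augmenting path W2→J3 (+1); matched 2.
Augmenting path W4→J7 (+1); matched 3.
Augmenting path W6→J4 (+1); matched 4.
Augmenting path W7→J2 (+1); matched 5.
Augmenting path W3→J1→W1→J5 (+1); matched 6.
No augmenting path remains; maximum matching = 6.
König certificate: {W1, W4, W6, W7, J1, J3} is a vertex cover of size 6 (every listed pair touches it), so no matching can be larger.

6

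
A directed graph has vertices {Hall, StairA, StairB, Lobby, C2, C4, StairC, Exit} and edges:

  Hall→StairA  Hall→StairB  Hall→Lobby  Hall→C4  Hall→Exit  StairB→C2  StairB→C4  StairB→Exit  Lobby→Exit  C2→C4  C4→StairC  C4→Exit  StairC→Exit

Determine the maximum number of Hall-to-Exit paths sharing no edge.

4

Assign every edge capacity 1; by Menger, the answer equals the max flow.
Path Hall→Exit (+1); total 1.
Path Hall→StairB→Exit (+1); total 2.
Path Hall→Lobby→Exit (+1); total 3.
Path Hall→C4→Exit (+1); total 4.
No residual Hall→Exit path; max flow = 4.
Certifying cut of size 4: {Hall→C4, Hall→Exit, Hall→Lobby, Hall→StairB}.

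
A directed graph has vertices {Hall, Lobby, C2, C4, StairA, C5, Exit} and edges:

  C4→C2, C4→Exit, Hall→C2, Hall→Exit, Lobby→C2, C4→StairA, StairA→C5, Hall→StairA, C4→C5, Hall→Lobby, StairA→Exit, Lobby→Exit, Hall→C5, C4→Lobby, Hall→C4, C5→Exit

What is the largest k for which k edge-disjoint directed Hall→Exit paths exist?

Assign every edge capacity 1; by Menger, the answer equals the max flow.
Path Hall→Exit (+1); total 1.
Path Hall→Lobby→Exit (+1); total 2.
Path Hall→C4→Exit (+1); total 3.
Path Hall→StairA→Exit (+1); total 4.
Path Hall→C5→Exit (+1); total 5.
No residual Hall→Exit path; max flow = 5.
Certifying cut of size 5: {Hall→C4, Hall→C5, Hall→Exit, Hall→Lobby, Hall→StairA}.

5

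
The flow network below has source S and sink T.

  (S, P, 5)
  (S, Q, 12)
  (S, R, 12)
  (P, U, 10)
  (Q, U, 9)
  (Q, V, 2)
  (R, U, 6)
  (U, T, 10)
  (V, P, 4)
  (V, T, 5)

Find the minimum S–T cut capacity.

Augment S→P→U→T: bottleneck 5, flow now 5.
Augment S→Q→U→T: bottleneck 5, flow now 10.
Augment S→Q→V→T: bottleneck 2, flow now 12.
No augmenting path remains; maximum flow = 12.
By max-flow min-cut, the minimum cut capacity equals the max flow.
In the residual graph, reachable from S: {S, P, Q, R, U}.
Min-cut edges: Q→V (2), U→T (10); capacity 2 + 10 = 12.

12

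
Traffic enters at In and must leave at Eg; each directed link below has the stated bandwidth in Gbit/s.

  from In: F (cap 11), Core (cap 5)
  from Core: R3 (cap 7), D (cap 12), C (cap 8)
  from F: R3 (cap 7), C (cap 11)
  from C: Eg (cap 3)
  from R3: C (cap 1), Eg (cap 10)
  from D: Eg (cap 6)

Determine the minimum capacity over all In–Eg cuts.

15

Augment In→Core→C→Eg: bottleneck 3, flow now 3.
Augment In→Core→R3→Eg: bottleneck 2, flow now 5.
Augment In→F→R3→Eg: bottleneck 7, flow now 12.
Augment In→F→C→Core→R3→Eg: bottleneck 1, flow now 13. (uses reverse residual edge)
Augment In→F→C→Core→D→Eg: bottleneck 2, flow now 15. (uses reverse residual edge)
No augmenting path remains; maximum flow = 15.
By max-flow min-cut, the minimum cut capacity equals the max flow.
In the residual graph, reachable from In: {In, F, C}.
Min-cut edges: In→Core (5), F→R3 (7), C→Eg (3); capacity 5 + 7 + 3 = 15.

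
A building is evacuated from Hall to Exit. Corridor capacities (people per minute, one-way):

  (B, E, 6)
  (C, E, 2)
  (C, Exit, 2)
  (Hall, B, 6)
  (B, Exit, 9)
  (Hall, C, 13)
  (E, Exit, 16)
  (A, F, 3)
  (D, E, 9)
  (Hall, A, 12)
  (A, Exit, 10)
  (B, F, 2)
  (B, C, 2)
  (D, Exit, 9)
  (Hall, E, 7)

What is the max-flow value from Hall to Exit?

Augment Hall→A→Exit: bottleneck 10, flow now 10.
Augment Hall→B→Exit: bottleneck 6, flow now 16.
Augment Hall→C→Exit: bottleneck 2, flow now 18.
Augment Hall→E→Exit: bottleneck 7, flow now 25.
Augment Hall→C→E→Exit: bottleneck 2, flow now 27.
No augmenting path remains; maximum flow = 27.
In the residual graph, reachable from Hall: {Hall, A, C, F}.
Min-cut edges: Hall→B (6), Hall→E (7), A→Exit (10), C→E (2), C→Exit (2); capacity 6 + 7 + 10 + 2 + 2 = 27.
This cut is saturated, so no flow can exceed 27.

27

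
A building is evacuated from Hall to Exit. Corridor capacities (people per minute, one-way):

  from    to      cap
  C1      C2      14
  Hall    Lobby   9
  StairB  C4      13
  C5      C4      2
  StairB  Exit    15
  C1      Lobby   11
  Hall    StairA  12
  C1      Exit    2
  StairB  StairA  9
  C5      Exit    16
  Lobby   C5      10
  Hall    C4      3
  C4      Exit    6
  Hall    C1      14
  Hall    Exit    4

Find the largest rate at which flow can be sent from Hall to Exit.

Augment Hall→Exit: bottleneck 4, flow now 4.
Augment Hall→C1→Exit: bottleneck 2, flow now 6.
Augment Hall→C4→Exit: bottleneck 3, flow now 9.
Augment Hall→Lobby→C5→Exit: bottleneck 9, flow now 18.
Augment Hall→C1→Lobby→C5→Exit: bottleneck 1, flow now 19.
No augmenting path remains; maximum flow = 19.
In the residual graph, reachable from Hall: {Hall, C1, Lobby, C2, StairA}.
Min-cut edges: Hall→C4 (3), Hall→Exit (4), C1→Exit (2), Lobby→C5 (10); capacity 3 + 4 + 2 + 10 = 19.
This cut is saturated, so no flow can exceed 19.

19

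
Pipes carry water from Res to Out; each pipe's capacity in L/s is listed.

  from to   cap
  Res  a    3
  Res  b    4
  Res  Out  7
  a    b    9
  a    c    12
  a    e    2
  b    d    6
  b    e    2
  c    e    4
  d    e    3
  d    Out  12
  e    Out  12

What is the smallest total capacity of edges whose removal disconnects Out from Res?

14

Augment Res→Out: bottleneck 7, flow now 7.
Augment Res→a→e→Out: bottleneck 2, flow now 9.
Augment Res→b→d→Out: bottleneck 4, flow now 13.
Augment Res→a→b→d→Out: bottleneck 1, flow now 14.
No augmenting path remains; maximum flow = 14.
By max-flow min-cut, the minimum cut capacity equals the max flow.
In the residual graph, reachable from Res: {Res}.
Min-cut edges: Res→a (3), Res→b (4), Res→Out (7); capacity 3 + 4 + 7 = 14.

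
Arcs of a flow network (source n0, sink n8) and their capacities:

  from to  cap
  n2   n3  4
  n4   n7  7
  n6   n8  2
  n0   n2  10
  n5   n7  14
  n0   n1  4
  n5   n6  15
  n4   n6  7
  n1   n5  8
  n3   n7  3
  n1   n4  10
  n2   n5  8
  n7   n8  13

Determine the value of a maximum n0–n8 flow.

14

Augment n0→n1→n4→n6→n8: bottleneck 2, flow now 2.
Augment n0→n1→n4→n7→n8: bottleneck 2, flow now 4.
Augment n0→n2→n3→n7→n8: bottleneck 3, flow now 7.
Augment n0→n2→n5→n7→n8: bottleneck 7, flow now 14.
No augmenting path remains; maximum flow = 14.
In the residual graph, reachable from n0: {n0}.
Min-cut edges: n0→n1 (4), n0→n2 (10); capacity 4 + 10 = 14.
This cut is saturated, so no flow can exceed 14.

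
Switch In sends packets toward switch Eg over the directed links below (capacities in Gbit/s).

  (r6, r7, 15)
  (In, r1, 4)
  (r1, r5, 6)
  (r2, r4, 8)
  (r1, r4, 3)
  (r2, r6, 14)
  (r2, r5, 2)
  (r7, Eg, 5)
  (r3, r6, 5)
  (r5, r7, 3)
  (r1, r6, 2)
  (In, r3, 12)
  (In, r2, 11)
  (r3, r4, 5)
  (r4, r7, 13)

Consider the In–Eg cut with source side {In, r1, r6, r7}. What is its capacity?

37

Edges leaving {In, r1, r6, r7}: In→r2 (11), In→r3 (12), r1→r4 (3), r1→r5 (6), r7→Eg (5).
Cut capacity = 11 + 12 + 3 + 6 + 5 = 37.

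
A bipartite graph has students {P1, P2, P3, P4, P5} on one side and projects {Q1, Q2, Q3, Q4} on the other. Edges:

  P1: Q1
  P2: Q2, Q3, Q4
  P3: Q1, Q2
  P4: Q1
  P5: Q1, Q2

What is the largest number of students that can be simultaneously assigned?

3

Unit-capacity flow: source→left, listed edges, right→sink; max matching = max flow.
Augmenting path P1→Q1 (+1); matched 1.
Augmenting path P2→Q2 (+1); matched 2.
Augmenting path P3→Q2→P2→Q3 (+1); matched 3.
No augmenting path remains; maximum matching = 3.
König certificate: {P2, Q1, Q2} is a vertex cover of size 3 (every listed pair touches it), so no matching can be larger.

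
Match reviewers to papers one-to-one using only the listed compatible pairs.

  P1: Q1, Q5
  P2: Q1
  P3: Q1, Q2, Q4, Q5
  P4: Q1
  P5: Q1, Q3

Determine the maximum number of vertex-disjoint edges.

Unit-capacity flow: source→left, listed edges, right→sink; max matching = max flow.
Augmenting path P1→Q1 (+1); matched 1.
Augmenting path P3→Q2 (+1); matched 2.
Augmenting path P5→Q3 (+1); matched 3.
Augmenting path P2→Q1→P1→Q5 (+1); matched 4.
No augmenting path remains; maximum matching = 4.
König certificate: {P1, P3, P5, Q1} is a vertex cover of size 4 (every listed pair touches it), so no matching can be larger.

4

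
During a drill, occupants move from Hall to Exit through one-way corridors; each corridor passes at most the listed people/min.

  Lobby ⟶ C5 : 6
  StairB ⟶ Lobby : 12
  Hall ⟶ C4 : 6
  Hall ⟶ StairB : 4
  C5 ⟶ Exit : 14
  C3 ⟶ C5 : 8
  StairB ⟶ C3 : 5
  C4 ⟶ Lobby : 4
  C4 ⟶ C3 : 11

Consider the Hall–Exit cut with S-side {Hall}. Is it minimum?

Given cut capacity: 6 + 4 = 10.
Augment Hall→C4→C3→C5→Exit: bottleneck 6, flow now 6.
Augment Hall→StairB→C3→C5→Exit: bottleneck 2, flow now 8.
Augment Hall→StairB→Lobby→C5→Exit: bottleneck 2, flow now 10.
No augmenting path remains; maximum flow = 10.
Cut capacity 10 equals the max flow, so it is a minimum cut.

Yes — it is a minimum cut (capacity 10).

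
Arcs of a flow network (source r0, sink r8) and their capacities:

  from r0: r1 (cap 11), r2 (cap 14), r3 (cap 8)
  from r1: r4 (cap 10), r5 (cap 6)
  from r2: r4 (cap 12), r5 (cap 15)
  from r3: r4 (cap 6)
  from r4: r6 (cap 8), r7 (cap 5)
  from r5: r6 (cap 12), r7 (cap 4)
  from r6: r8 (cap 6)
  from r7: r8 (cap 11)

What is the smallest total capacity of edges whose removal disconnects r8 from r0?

15

Augment r0→r1→r4→r6→r8: bottleneck 6, flow now 6.
Augment r0→r1→r4→r7→r8: bottleneck 4, flow now 10.
Augment r0→r1→r5→r7→r8: bottleneck 1, flow now 11.
Augment r0→r2→r4→r7→r8: bottleneck 1, flow now 12.
Augment r0→r2→r5→r7→r8: bottleneck 3, flow now 15.
No augmenting path remains; maximum flow = 15.
By max-flow min-cut, the minimum cut capacity equals the max flow.
In the residual graph, reachable from r0: {r0, r1, r2, r3, r4, r5, r6}.
Min-cut edges: r4→r7 (5), r5→r7 (4), r6→r8 (6); capacity 5 + 4 + 6 = 15.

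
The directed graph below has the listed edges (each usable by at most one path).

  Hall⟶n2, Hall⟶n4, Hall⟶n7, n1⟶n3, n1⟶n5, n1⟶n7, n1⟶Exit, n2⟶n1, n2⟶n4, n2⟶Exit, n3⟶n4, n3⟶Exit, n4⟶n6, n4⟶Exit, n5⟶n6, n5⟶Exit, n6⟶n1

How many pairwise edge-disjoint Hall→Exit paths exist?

2

Assign every edge capacity 1; by Menger, the answer equals the max flow.
Path Hall→n2→Exit (+1); total 1.
Path Hall→n4→Exit (+1); total 2.
No residual Hall→Exit path; max flow = 2.
Certifying cut of size 2: {Hall→n2, Hall→n4}.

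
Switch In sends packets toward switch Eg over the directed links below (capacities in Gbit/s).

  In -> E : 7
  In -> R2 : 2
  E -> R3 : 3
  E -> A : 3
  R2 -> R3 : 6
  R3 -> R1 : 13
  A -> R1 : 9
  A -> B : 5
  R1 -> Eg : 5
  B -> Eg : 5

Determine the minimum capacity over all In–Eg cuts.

Augment In→E→R3→R1→Eg: bottleneck 3, flow now 3.
Augment In→E→A→R1→Eg: bottleneck 2, flow now 5.
Augment In→E→A→B→Eg: bottleneck 1, flow now 6.
Augment In→R2→R3→R1→A→B→Eg: bottleneck 2, flow now 8. (uses reverse residual edge)
No augmenting path remains; maximum flow = 8.
By max-flow min-cut, the minimum cut capacity equals the max flow.
In the residual graph, reachable from In: {In, E}.
Min-cut edges: In→R2 (2), E→R3 (3), E→A (3); capacity 2 + 3 + 3 = 8.

8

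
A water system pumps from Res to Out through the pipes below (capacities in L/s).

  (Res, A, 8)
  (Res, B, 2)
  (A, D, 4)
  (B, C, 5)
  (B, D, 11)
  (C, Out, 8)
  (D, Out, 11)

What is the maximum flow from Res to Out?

6

Augment Res→A→D→Out: bottleneck 4, flow now 4.
Augment Res→B→C→Out: bottleneck 2, flow now 6.
No augmenting path remains; maximum flow = 6.
In the residual graph, reachable from Res: {Res, A}.
Min-cut edges: Res→B (2), A→D (4); capacity 2 + 4 = 6.
This cut is saturated, so no flow can exceed 6.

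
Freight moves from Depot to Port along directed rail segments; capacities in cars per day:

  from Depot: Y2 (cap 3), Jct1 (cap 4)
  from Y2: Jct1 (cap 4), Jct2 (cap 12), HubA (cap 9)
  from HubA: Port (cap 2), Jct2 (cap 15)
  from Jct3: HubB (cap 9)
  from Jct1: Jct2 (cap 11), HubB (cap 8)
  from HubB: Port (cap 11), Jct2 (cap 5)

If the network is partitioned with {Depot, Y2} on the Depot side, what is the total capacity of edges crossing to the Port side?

Edges leaving {Depot, Y2}: Depot→Jct1 (4), Y2→HubA (9), Y2→Jct1 (4), Y2→Jct2 (12).
Cut capacity = 4 + 9 + 4 + 12 = 29.

29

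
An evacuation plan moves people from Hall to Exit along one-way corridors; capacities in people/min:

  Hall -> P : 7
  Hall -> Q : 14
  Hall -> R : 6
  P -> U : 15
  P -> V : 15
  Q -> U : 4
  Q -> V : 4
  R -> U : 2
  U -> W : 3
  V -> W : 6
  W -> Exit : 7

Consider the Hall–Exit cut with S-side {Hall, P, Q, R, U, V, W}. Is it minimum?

Yes — it is a minimum cut (capacity 7).

Given cut capacity: 7 = 7.
Augment Hall→P→U→W→Exit: bottleneck 3, flow now 3.
Augment Hall→P→V→W→Exit: bottleneck 4, flow now 7.
No augmenting path remains; maximum flow = 7.
Cut capacity 7 equals the max flow, so it is a minimum cut.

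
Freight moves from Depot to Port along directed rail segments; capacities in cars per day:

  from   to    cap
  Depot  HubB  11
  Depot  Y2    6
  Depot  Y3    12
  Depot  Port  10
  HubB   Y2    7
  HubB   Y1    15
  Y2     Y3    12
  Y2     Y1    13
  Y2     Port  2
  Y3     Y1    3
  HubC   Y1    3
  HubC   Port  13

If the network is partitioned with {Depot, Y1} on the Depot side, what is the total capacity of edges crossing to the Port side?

39

Edges leaving {Depot, Y1}: Depot→HubB (11), Depot→Y2 (6), Depot→Y3 (12), Depot→Port (10).
Cut capacity = 11 + 6 + 12 + 10 = 39.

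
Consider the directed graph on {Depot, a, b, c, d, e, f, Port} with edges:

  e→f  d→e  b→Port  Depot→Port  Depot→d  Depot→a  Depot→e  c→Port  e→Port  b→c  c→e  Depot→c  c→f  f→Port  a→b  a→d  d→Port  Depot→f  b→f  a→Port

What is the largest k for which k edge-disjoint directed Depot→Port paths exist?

6

Assign every edge capacity 1; by Menger, the answer equals the max flow.
Path Depot→Port (+1); total 1.
Path Depot→a→Port (+1); total 2.
Path Depot→c→Port (+1); total 3.
Path Depot→d→Port (+1); total 4.
Path Depot→e→Port (+1); total 5.
Path Depot→f→Port (+1); total 6.
No residual Depot→Port path; max flow = 6.
Certifying cut of size 6: {Depot→Port, Depot→a, Depot→c, Depot→d, Depot→e, Depot→f}.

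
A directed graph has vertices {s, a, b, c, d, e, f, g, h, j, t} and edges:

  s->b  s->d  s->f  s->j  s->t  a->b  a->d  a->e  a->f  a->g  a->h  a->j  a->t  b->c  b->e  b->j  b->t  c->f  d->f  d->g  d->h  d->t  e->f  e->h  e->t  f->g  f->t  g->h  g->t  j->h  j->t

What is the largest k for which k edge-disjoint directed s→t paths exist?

5

Assign every edge capacity 1; by Menger, the answer equals the max flow.
Path s→t (+1); total 1.
Path s→b→t (+1); total 2.
Path s→d→t (+1); total 3.
Path s→f→t (+1); total 4.
Path s→j→t (+1); total 5.
No residual s→t path; max flow = 5.
Certifying cut of size 5: {s→b, s→d, s→f, s→j, s→t}.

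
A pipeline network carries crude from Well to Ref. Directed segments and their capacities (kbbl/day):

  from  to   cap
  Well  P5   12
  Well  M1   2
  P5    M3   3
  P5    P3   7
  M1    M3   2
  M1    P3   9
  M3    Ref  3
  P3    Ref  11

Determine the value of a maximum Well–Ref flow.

Augment Well→P5→M3→Ref: bottleneck 3, flow now 3.
Augment Well→P5→P3→Ref: bottleneck 7, flow now 10.
Augment Well→M1→P3→Ref: bottleneck 2, flow now 12.
No augmenting path remains; maximum flow = 12.
In the residual graph, reachable from Well: {Well, P5}.
Min-cut edges: Well→M1 (2), P5→M3 (3), P5→P3 (7); capacity 2 + 3 + 7 = 12.
This cut is saturated, so no flow can exceed 12.

12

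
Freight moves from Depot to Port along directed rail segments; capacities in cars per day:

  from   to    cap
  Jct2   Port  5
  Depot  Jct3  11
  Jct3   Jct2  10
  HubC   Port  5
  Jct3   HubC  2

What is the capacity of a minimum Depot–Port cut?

Augment Depot→Jct3→HubC→Port: bottleneck 2, flow now 2.
Augment Depot→Jct3→Jct2→Port: bottleneck 5, flow now 7.
No augmenting path remains; maximum flow = 7.
By max-flow min-cut, the minimum cut capacity equals the max flow.
In the residual graph, reachable from Depot: {Depot, Jct3, Jct2}.
Min-cut edges: Jct3→HubC (2), Jct2→Port (5); capacity 2 + 5 = 7.

7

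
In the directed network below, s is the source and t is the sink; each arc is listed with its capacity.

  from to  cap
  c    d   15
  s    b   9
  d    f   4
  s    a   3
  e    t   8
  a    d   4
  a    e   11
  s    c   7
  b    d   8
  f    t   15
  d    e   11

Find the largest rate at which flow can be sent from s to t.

12

Augment s→a→e→t: bottleneck 3, flow now 3.
Augment s→b→d→e→t: bottleneck 5, flow now 8.
Augment s→b→d→f→t: bottleneck 3, flow now 11.
Augment s→c→d→f→t: bottleneck 1, flow now 12.
No augmenting path remains; maximum flow = 12.
In the residual graph, reachable from s: {s, a, b, c, d, e}.
Min-cut edges: d→f (4), e→t (8); capacity 4 + 8 = 12.
This cut is saturated, so no flow can exceed 12.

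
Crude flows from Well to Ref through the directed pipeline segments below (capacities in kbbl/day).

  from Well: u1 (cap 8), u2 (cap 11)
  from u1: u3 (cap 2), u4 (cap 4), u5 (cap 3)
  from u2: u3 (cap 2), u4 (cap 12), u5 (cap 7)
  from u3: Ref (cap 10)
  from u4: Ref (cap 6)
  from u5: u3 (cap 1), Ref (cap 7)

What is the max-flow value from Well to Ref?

Augment Well→u1→u3→Ref: bottleneck 2, flow now 2.
Augment Well→u1→u4→Ref: bottleneck 4, flow now 6.
Augment Well→u1→u5→Ref: bottleneck 2, flow now 8.
Augment Well→u2→u3→Ref: bottleneck 2, flow now 10.
Augment Well→u2→u4→Ref: bottleneck 2, flow now 12.
Augment Well→u2→u5→Ref: bottleneck 5, flow now 17.
Augment Well→u2→u5→u3→Ref: bottleneck 1, flow now 18.
No augmenting path remains; maximum flow = 18.
In the residual graph, reachable from Well: {Well, u1, u2, u4, u5}.
Min-cut edges: u1→u3 (2), u2→u3 (2), u4→Ref (6), u5→u3 (1), u5→Ref (7); capacity 2 + 2 + 6 + 1 + 7 = 18.
This cut is saturated, so no flow can exceed 18.

18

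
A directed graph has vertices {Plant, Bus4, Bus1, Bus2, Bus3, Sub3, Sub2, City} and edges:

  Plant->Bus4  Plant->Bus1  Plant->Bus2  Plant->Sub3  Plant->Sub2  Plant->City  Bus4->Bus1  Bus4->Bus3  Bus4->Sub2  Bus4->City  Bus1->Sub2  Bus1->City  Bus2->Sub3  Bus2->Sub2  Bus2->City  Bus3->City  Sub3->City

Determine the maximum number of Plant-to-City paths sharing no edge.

5

Assign every edge capacity 1; by Menger, the answer equals the max flow.
Path Plant→City (+1); total 1.
Path Plant→Bus4→City (+1); total 2.
Path Plant→Bus1→City (+1); total 3.
Path Plant→Bus2→City (+1); total 4.
Path Plant→Sub3→City (+1); total 5.
No residual Plant→City path; max flow = 5.
Certifying cut of size 5: {Plant→Bus1, Plant→Bus2, Plant→Bus4, Plant→City, Plant→Sub3}.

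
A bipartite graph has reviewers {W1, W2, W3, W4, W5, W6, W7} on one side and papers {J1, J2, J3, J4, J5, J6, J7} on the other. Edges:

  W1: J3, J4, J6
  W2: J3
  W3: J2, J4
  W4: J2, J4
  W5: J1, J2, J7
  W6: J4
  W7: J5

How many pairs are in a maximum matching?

6

Unit-capacity flow: source→left, listed edges, right→sink; max matching = max flow.
Augmenting path W1→J3 (+1); matched 1.
Augmenting path W3→J2 (+1); matched 2.
Augmenting path W4→J4 (+1); matched 3.
Augmenting path W5→J1 (+1); matched 4.
Augmenting path W7→J5 (+1); matched 5.
Augmenting path W2→J3→W1→J6 (+1); matched 6.
No augmenting path remains; maximum matching = 6.
König certificate: {W1, W2, W5, W7, J2, J4} is a vertex cover of size 6 (every listed pair touches it), so no matching can be larger.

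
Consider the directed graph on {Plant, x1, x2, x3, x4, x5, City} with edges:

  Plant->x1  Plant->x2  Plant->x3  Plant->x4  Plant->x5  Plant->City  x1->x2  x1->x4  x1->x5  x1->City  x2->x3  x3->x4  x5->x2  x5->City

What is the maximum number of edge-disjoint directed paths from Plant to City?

Assign every edge capacity 1; by Menger, the answer equals the max flow.
Path Plant→City (+1); total 1.
Path Plant→x1→City (+1); total 2.
Path Plant→x5→City (+1); total 3.
No residual Plant→City path; max flow = 3.
Certifying cut of size 3: {Plant→City, Plant→x1, Plant→x5}.

3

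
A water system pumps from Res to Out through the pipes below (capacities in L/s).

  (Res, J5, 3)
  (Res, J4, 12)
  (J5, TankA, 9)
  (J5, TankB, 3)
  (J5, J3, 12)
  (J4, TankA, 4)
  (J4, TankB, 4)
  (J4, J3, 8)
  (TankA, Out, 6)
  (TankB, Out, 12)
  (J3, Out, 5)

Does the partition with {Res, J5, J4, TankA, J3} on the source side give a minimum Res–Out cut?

No — its capacity is 18, but the minimum cut has capacity 15.

Given cut capacity: 3 + 4 + 6 + 5 = 18.
Augment Res→J5→TankA→Out: bottleneck 3, flow now 3.
Augment Res→J4→TankA→Out: bottleneck 3, flow now 6.
Augment Res→J4→TankB→Out: bottleneck 4, flow now 10.
Augment Res→J4→J3→Out: bottleneck 5, flow now 15.
No augmenting path remains; maximum flow = 15.
In the residual graph, reachable from Res: {Res}.
Min-cut edges: Res→J5 (3), Res→J4 (12); capacity 3 + 12 = 15.
Cut capacity 18 exceeds the max flow 15, so it is not minimum.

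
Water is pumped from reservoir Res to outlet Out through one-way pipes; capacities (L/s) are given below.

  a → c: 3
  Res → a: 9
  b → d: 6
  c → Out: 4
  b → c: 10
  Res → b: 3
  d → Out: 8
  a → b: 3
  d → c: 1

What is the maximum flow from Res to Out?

9

Augment Res→a→c→Out: bottleneck 3, flow now 3.
Augment Res→b→c→Out: bottleneck 1, flow now 4.
Augment Res→b→d→Out: bottleneck 2, flow now 6.
Augment Res→a→b→d→Out: bottleneck 3, flow now 9.
No augmenting path remains; maximum flow = 9.
In the residual graph, reachable from Res: {Res, a}.
Min-cut edges: Res→b (3), a→b (3), a→c (3); capacity 3 + 3 + 3 = 9.
This cut is saturated, so no flow can exceed 9.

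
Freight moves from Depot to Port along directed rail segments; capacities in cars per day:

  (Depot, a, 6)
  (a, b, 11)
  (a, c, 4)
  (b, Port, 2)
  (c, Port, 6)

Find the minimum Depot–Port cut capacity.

Augment Depot→a→b→Port: bottleneck 2, flow now 2.
Augment Depot→a→c→Port: bottleneck 4, flow now 6.
No augmenting path remains; maximum flow = 6.
By max-flow min-cut, the minimum cut capacity equals the max flow.
In the residual graph, reachable from Depot: {Depot}.
Min-cut edges: Depot→a (6); capacity 6 = 6.

6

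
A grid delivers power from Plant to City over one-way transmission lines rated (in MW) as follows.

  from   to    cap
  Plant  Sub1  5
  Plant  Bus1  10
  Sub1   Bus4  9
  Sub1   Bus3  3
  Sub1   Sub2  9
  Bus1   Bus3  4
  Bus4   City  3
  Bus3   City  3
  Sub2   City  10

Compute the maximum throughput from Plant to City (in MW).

Augment Plant→Sub1→Bus4→City: bottleneck 3, flow now 3.
Augment Plant→Sub1→Bus3→City: bottleneck 2, flow now 5.
Augment Plant→Bus1→Bus3→City: bottleneck 1, flow now 6.
Augment Plant→Bus1→Bus3→Sub1→Sub2→City: bottleneck 2, flow now 8. (uses reverse residual edge)
No augmenting path remains; maximum flow = 8.
In the residual graph, reachable from Plant: {Plant, Bus1, Bus3}.
Min-cut edges: Plant→Sub1 (5), Bus3→City (3); capacity 5 + 3 = 8.
This cut is saturated, so no flow can exceed 8.

8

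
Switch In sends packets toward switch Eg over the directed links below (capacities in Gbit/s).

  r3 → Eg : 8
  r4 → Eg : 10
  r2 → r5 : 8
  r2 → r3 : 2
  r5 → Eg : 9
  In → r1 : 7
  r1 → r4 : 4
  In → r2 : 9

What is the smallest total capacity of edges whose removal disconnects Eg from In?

13

Augment In→r1→r4→Eg: bottleneck 4, flow now 4.
Augment In→r2→r3→Eg: bottleneck 2, flow now 6.
Augment In→r2→r5→Eg: bottleneck 7, flow now 13.
No augmenting path remains; maximum flow = 13.
By max-flow min-cut, the minimum cut capacity equals the max flow.
In the residual graph, reachable from In: {In, r1}.
Min-cut edges: In→r2 (9), r1→r4 (4); capacity 9 + 4 = 13.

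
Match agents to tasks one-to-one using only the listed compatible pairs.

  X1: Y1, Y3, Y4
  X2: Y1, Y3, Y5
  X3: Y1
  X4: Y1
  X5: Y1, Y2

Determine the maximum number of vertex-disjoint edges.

4

Unit-capacity flow: source→left, listed edges, right→sink; max matching = max flow.
Augmenting path X1→Y1 (+1); matched 1.
Augmenting path X2→Y3 (+1); matched 2.
Augmenting path X5→Y2 (+1); matched 3.
Augmenting path X3→Y1→X1→Y4 (+1); matched 4.
No augmenting path remains; maximum matching = 4.
König certificate: {X1, X2, X5, Y1} is a vertex cover of size 4 (every listed pair touches it), so no matching can be larger.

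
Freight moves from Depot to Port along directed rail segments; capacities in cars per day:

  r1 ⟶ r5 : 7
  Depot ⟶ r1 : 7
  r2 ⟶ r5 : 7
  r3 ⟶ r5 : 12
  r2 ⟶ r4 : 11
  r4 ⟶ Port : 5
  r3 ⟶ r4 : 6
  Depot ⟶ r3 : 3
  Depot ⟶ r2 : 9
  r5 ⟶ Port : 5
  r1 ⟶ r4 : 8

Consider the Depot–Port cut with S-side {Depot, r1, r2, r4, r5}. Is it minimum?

Given cut capacity: 3 + 5 + 5 = 13.
Augment Depot→r1→r4→Port: bottleneck 5, flow now 5.
Augment Depot→r1→r5→Port: bottleneck 2, flow now 7.
Augment Depot→r2→r5→Port: bottleneck 3, flow now 10.
No augmenting path remains; maximum flow = 10.
In the residual graph, reachable from Depot: {Depot, r1, r2, r3, r4, r5}.
Min-cut edges: r4→Port (5), r5→Port (5); capacity 5 + 5 = 10.
Cut capacity 13 exceeds the max flow 10, so it is not minimum.

No — its capacity is 13, but the minimum cut has capacity 10.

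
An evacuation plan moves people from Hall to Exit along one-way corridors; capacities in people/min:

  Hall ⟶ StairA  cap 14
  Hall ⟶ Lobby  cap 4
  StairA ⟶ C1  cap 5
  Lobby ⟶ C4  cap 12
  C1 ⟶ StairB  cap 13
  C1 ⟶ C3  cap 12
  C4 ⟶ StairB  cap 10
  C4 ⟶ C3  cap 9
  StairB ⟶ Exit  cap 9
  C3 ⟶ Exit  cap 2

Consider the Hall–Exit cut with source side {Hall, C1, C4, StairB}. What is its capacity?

Edges leaving {Hall, C1, C4, StairB}: Hall→StairA (14), Hall→Lobby (4), C1→C3 (12), C4→C3 (9), StairB→Exit (9).
Cut capacity = 14 + 4 + 12 + 9 + 9 = 48.

48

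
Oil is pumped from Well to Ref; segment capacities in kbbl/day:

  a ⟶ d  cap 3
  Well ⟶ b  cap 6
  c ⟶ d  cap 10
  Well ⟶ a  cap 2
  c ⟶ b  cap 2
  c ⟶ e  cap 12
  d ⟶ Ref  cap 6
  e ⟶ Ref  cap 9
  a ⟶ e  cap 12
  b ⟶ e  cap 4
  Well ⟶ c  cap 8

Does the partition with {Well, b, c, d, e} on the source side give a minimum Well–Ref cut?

No — its capacity is 17, but the minimum cut has capacity 14.

Given cut capacity: 2 + 6 + 9 = 17.
Augment Well→a→d→Ref: bottleneck 2, flow now 2.
Augment Well→b→e→Ref: bottleneck 4, flow now 6.
Augment Well→c→d→Ref: bottleneck 4, flow now 10.
Augment Well→c→e→Ref: bottleneck 4, flow now 14.
No augmenting path remains; maximum flow = 14.
In the residual graph, reachable from Well: {Well, b}.
Min-cut edges: Well→a (2), Well→c (8), b→e (4); capacity 2 + 8 + 4 = 14.
Cut capacity 17 exceeds the max flow 14, so it is not minimum.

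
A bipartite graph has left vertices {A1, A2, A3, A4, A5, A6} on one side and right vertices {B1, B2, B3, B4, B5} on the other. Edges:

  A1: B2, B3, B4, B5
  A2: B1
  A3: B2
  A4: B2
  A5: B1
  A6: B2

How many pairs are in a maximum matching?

Unit-capacity flow: source→left, listed edges, right→sink; max matching = max flow.
Augmenting path A1→B2 (+1); matched 1.
Augmenting path A2→B1 (+1); matched 2.
Augmenting path A3→B2→A1→B3 (+1); matched 3.
No augmenting path remains; maximum matching = 3.
König certificate: {A1, B1, B2} is a vertex cover of size 3 (every listed pair touches it), so no matching can be larger.

3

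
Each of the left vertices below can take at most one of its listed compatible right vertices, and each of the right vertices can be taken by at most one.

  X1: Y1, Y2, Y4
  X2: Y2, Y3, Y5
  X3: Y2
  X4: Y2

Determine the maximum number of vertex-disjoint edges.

3

Unit-capacity flow: source→left, listed edges, right→sink; max matching = max flow.
Augmenting path X1→Y1 (+1); matched 1.
Augmenting path X2→Y2 (+1); matched 2.
Augmenting path X3→Y2→X2→Y3 (+1); matched 3.
No augmenting path remains; maximum matching = 3.
König certificate: {X1, X2, Y2} is a vertex cover of size 3 (every listed pair touches it), so no matching can be larger.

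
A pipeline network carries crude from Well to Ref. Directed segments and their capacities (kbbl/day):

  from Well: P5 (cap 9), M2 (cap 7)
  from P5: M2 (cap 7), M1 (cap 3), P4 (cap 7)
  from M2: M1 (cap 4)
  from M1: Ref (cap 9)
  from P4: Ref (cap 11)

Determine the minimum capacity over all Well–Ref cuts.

Augment Well→P5→M1→Ref: bottleneck 3, flow now 3.
Augment Well→P5→P4→Ref: bottleneck 6, flow now 9.
Augment Well→M2→M1→Ref: bottleneck 4, flow now 13.
No augmenting path remains; maximum flow = 13.
By max-flow min-cut, the minimum cut capacity equals the max flow.
In the residual graph, reachable from Well: {Well, M2}.
Min-cut edges: Well→P5 (9), M2→M1 (4); capacity 9 + 4 = 13.

13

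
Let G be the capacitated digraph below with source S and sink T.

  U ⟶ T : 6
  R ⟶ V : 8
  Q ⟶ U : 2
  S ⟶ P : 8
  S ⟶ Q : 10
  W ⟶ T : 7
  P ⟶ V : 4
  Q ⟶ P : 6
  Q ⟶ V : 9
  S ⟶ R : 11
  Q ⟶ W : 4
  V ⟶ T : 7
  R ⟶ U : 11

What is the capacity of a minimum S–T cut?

Augment S→P→V→T: bottleneck 4, flow now 4.
Augment S→Q→U→T: bottleneck 2, flow now 6.
Augment S→Q→V→T: bottleneck 3, flow now 9.
Augment S→Q→W→T: bottleneck 4, flow now 13.
Augment S→R→U→T: bottleneck 4, flow now 17.
No augmenting path remains; maximum flow = 17.
By max-flow min-cut, the minimum cut capacity equals the max flow.
In the residual graph, reachable from S: {S, P, Q, R, U, V}.
Min-cut edges: Q→W (4), U→T (6), V→T (7); capacity 4 + 6 + 7 = 17.

17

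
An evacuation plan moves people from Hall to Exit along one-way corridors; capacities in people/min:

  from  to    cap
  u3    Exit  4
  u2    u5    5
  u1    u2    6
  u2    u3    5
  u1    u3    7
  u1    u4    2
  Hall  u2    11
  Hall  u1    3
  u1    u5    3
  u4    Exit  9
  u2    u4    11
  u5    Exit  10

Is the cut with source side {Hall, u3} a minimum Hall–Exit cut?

Given cut capacity: 3 + 11 + 4 = 18.
Augment Hall→u1→u3→Exit: bottleneck 3, flow now 3.
Augment Hall→u2→u3→Exit: bottleneck 1, flow now 4.
Augment Hall→u2→u4→Exit: bottleneck 9, flow now 13.
Augment Hall→u2→u5→Exit: bottleneck 1, flow now 14.
No augmenting path remains; maximum flow = 14.
In the residual graph, reachable from Hall: {Hall}.
Min-cut edges: Hall→u1 (3), Hall→u2 (11); capacity 3 + 11 = 14.
Cut capacity 18 exceeds the max flow 14, so it is not minimum.

No — its capacity is 18, but the minimum cut has capacity 14.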